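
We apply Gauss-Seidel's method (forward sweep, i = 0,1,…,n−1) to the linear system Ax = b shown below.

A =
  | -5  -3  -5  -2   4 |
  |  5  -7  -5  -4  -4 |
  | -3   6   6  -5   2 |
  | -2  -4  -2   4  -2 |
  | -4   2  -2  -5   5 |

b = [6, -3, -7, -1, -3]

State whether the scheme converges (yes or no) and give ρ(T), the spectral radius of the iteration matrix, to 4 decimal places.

no, ρ = 1.3517

Let D = diag(-5, -7, 6, 4, 5); L, U the strict triangles.
Gauss-Seidel: T = -(D+L)⁻¹U, row 0 first, T[0,2] = -(-5)/(-5) = -1.0000; later rows by forward substitution.
  T[0,:] = [+0.0000 -0.6000 -1.0000 -0.4000 +0.8000]
  T[1,:] = [+0.0000 -0.4286 -1.4286 -0.8571 +0.0000]
  T[2,:] = [+0.0000 +0.1286 +0.9286 +1.4905 +0.0667]
  T[3,:] = [+0.0000 -0.6643 -1.4643 -0.3119 +0.9333]
  T[4,:] = [+0.0000 -0.9214 -1.3214 +0.3071 +1.6000]
|λ(T)| sorted: 1.3517, 0.9096, 0.9096, 0.1277, 0.0000.
spectral radius ρ = 1.3517; 1.3517 > 1: divergent.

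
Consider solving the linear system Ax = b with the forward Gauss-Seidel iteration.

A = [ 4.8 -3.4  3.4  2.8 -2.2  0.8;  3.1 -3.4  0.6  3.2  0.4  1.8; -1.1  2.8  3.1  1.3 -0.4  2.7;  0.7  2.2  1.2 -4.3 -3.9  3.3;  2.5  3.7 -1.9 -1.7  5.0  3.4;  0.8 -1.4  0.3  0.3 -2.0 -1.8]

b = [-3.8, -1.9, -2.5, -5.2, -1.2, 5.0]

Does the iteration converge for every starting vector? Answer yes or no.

no

A = D + L + U where D = diag(4.8, -3.4, 3.1, -4.3, 5, -1.8).
T_GS = -(D+L)⁻¹U: row 0 first, T[0,2] = -(3.4)/(4.8) = -0.7083; later rows by forward substitution.
  T[0,:] = [+0.0000 +0.7083 -0.7083 -0.5833 +0.4583 -0.1667]
  T[1,:] = [+0.0000 +0.6458 -0.4694 +0.4093 +0.5355 +0.3775]
  T[2,:] = [+0.0000 -0.3320 +0.1726 -0.9960 -0.1920 -1.2710]
  T[3,:] = [+0.0000 +0.3531 -0.3073 -0.1635 -0.6120 +0.5787]
  T[4,:] = [+0.0000 -0.8382 +0.6626 -0.4453 -0.9065 -1.1622]
  T[5,:] = [+0.0000 +0.7473 -0.7084 -0.2761 +0.6604 +0.8083]
moduli |λ_i(T)| = 1.5732, 0.8114, 0.3069, 0.3069, 0.1195, 0.0000.
ρ(T) = max|λ| = 1.5732; 1.5732 > 1: divergent.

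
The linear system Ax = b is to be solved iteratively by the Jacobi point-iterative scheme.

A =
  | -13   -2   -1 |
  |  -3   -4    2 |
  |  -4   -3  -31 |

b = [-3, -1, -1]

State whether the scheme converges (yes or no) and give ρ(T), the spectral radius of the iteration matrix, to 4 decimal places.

yes, ρ = 0.3022

Diagonal D = diag(-13, -4, -31); L, U strict lower/upper.
Jacobi: T = -D⁻¹(L+U), T[2,0] = -(-4)/(-31) = -0.1290; T[2,2] = 0.
  T[0,:] = [+0.0000, -0.1538, -0.0769]
  T[1,:] = [-0.7500, +0.0000, +0.5000]
  T[2,:] = [-0.1290, -0.0968, +0.0000]
|λ(T)| sorted: 0.3022, 0.2430, 0.0591.
ρ = 0.3022; 0.3022 < 1 ⇒ converges.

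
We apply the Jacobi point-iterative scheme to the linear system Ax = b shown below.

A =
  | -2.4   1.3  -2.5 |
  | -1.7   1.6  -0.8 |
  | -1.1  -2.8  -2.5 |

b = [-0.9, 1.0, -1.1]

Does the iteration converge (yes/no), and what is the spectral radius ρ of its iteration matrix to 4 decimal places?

no, ρ = 1.1898

Split A = D + L + U, D = diag(-2.4, 1.6, -2.5).
Jacobi T = -D⁻¹(L+U): T[0,1] = -(1.3)/(-2.4) = +0.5417; T[0,0] = 0.
  T[0,:] = [+0.0000 +0.5417 -1.0417]
  T[1,:] = [+1.0625 +0.0000 +0.5000]
  T[2,:] = [-0.4400 -1.1200 +0.0000]
|λ(T)| sorted: 1.1898, 0.9704, 0.9704.
ρ(T) = max|λ| = 1.1898; 1.1898 > 1, so it fails to converge.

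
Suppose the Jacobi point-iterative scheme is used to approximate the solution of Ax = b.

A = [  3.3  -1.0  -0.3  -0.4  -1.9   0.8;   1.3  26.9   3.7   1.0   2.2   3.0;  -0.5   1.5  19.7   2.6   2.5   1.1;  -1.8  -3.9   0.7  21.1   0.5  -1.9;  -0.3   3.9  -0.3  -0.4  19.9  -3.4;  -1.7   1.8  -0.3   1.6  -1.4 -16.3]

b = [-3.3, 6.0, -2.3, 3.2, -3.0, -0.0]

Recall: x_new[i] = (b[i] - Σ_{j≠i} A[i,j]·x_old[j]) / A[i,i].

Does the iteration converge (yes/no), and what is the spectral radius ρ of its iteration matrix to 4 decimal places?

yes, ρ = 0.2939

Let D = diag(3.3, 26.9, 19.7, 21.1, 19.9, -16.3); L, U the strict triangles.
T_J = -D⁻¹(L+U): T[3,5] = -(-1.9)/(21.1) = +0.0900; T[3,3] = 0.
  T[0,:] = [+0.0000, +0.3030, +0.0909, +0.1212, +0.5758, -0.2424]
  T[1,:] = [-0.0483, +0.0000, -0.1375, -0.0372, -0.0818, -0.1115]
  T[2,:] = [+0.0254, -0.0761, +0.0000, -0.1320, -0.1269, -0.0558]
  T[3,:] = [+0.0853, +0.1848, -0.0332, +0.0000, -0.0237, +0.0900]
  T[4,:] = [+0.0151, -0.1960, +0.0151, +0.0201, +0.0000, +0.1709]
  T[5,:] = [-0.1043, +0.1104, -0.0184, +0.0982, -0.0859, +0.0000]
moduli |λ_i(T)| = 0.2939, 0.1832, 0.1832, 0.1543, 0.0960, 0.0960.
spectral radius ρ = 0.2939; 0.2939 < 1: convergent.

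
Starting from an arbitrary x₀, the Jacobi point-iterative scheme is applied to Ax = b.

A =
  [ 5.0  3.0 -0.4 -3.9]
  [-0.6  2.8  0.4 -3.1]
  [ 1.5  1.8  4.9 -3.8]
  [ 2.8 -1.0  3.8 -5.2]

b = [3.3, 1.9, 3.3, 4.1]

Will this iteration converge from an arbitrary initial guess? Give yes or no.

A = D + L + U where D = diag(5, 2.8, 4.9, -5.2).
Jacobi: T = -D⁻¹(L+U), T[1,0] = -(-0.6)/(2.8) = +0.2143; T[1,1] = 0.
  T[0,:] = [+0.0000  -0.6000  +0.0800  +0.7800]
  T[1,:] = [+0.2143  +0.0000  -0.1429  +1.1071]
  T[2,:] = [-0.3061  -0.3673  +0.0000  +0.7755]
  T[3,:] = [+0.5385  -0.1923  +0.7308  +0.0000]
moduli |λ_i(T)| = 1.2135, 0.7585, 0.7585, 0.2270.
ρ(T) = max|λ| = 1.2135; 1.2135 > 1, so it fails to converge.

no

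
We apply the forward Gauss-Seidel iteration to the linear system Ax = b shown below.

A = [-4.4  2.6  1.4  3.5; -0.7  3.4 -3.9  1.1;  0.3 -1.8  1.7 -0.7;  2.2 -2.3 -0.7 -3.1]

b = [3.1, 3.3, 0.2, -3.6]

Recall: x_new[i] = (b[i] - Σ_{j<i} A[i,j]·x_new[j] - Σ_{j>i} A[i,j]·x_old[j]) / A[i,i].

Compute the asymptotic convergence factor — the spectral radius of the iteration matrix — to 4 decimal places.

A = D + L + U where D = diag(-4.4, 3.4, 1.7, -3.1).
GS T = -(D+L)⁻¹U: row 0 first, T[0,1] = -(2.6)/(-4.4) = +0.5909; later rows by forward substitution.
  T[0,:] = [+0.0000 +0.5909 +0.3182 +0.7955]
  T[1,:] = [+0.0000 +0.1217 +1.2126 -0.1598]
  T[2,:] = [+0.0000 +0.0245 +1.2277 +0.1022]
  T[3,:] = [+0.0000 +0.3236 -0.9511 +0.6600]
moduli |λ_i(T)| = 1.1532, 0.5353, 0.3208, 0.0000.
ρ = 1.1532; 1.1532 > 1: divergent.

1.1532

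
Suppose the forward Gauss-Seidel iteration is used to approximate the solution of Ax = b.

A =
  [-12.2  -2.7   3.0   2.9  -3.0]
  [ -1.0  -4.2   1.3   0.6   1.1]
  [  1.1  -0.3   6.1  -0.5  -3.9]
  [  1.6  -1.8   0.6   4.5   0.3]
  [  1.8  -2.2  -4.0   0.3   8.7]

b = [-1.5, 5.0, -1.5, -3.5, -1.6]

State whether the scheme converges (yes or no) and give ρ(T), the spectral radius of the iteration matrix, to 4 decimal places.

Split A = D + L + U, D = diag(-12.2, -4.2, 6.1, 4.5, 8.7).
T_GS = -(D+L)⁻¹U: row 0 first, T[0,2] = -(3)/(-12.2) = +0.2459; later rows by forward substitution.
  T[0,:] = [+0.0000, -0.2213, +0.2459, +0.2377, -0.2459]
  T[1,:] = [+0.0000, +0.0527, +0.2510, +0.0863, +0.3205]
  T[2,:] = [+0.0000, +0.0425, -0.0320, +0.0433, +0.6994]
  T[3,:] = [+0.0000, +0.0941, +0.0172, -0.0558, +0.0557]
  T[4,:] = [+0.0000, +0.0754, -0.0027, -0.0055, +0.4516]
eigenvalue magnitudes: 0.5498, 0.1204, 0.1204, 0.0097, 0.0000.
spectral radius ρ = 0.5498; 0.5498 < 1 ⇒ converges.

yes, ρ = 0.5498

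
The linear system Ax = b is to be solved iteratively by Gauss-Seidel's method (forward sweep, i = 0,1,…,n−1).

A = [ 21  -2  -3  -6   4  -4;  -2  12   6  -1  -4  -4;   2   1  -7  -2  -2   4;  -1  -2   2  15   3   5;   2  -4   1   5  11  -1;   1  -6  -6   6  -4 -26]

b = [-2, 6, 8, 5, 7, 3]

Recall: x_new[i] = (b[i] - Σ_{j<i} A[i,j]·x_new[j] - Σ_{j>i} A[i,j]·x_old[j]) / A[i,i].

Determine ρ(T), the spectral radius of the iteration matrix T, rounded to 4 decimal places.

0.5114

Split A = D + L + U, D = diag(21, 12, -7, 15, 11, -26).
GS T = -(D+L)⁻¹U: row 0 first, T[0,4] = -(4)/(21) = -0.1905; later rows by forward substitution.
  T[0,:] = [+0.0000, +0.0952, +0.1429, +0.2857, -0.1905, +0.1905]
  T[1,:] = [+0.0000, +0.0159, -0.4762, +0.1310, +0.3016, +0.3651]
  T[2,:] = [+0.0000, +0.0295, -0.0272, -0.1854, -0.2971, +0.6780]
  T[3,:] = [+0.0000, +0.0045, -0.0503, +0.0612, -0.1329, -0.3624]
  T[4,:] = [+0.0000, -0.0163, -0.1738, -0.0153, +0.2317, +0.2921]
  T[5,:] = [+0.0000, -0.0033, +0.1368, +0.0400, -0.0747, -0.3619]
|λ(T)| sorted: 0.5114, 0.3294, 0.1370, 0.0203, 0.0203, 0.0000.
spectral radius ρ = 0.5114; 0.5114 < 1 ⇒ converges.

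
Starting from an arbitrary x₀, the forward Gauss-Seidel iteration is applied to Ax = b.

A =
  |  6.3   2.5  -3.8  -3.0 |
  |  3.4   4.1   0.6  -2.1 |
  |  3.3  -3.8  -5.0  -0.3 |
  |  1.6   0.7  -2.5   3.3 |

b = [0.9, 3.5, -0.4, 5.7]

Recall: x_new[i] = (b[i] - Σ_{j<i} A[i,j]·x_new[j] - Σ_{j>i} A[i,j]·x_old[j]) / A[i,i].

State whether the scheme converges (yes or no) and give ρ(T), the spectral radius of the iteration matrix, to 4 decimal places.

Let D = diag(6.3, 4.1, -5, 3.3); L, U the strict triangles.
Gauss-Seidel: T = -(D+L)⁻¹U, row 0 first, T[0,1] = -(2.5)/(6.3) = -0.3968; later rows by forward substitution.
  T[0,:] = [+0.0000  -0.3968  +0.6032  +0.4762]
  T[1,:] = [+0.0000  +0.3291  -0.6465  +0.1173]
  T[2,:] = [+0.0000  -0.5120  +0.8895  +0.1651]
  T[3,:] = [+0.0000  -0.2653  +0.5185  -0.1307]
|eigenvalues of T|: 1.2850, 0.1903, 0.0069, 0.0000.
spectral radius ρ = 1.2850; 1.2850 > 1 ⇒ diverges.

no, ρ = 1.2850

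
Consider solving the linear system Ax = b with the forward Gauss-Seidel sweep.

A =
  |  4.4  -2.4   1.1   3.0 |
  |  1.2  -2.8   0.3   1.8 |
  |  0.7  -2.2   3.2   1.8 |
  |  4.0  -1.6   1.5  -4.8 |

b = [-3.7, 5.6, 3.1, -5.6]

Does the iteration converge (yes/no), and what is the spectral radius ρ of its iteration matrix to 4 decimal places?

yes, ρ = 0.8969

Let D = diag(4.4, -2.8, 3.2, -4.8); L, U the strict triangles.
GS T = -(D+L)⁻¹U: row 0 first, T[0,2] = -(1.1)/(4.4) = -0.2500; later rows by forward substitution.
  T[0,:] = [+0.0000  +0.5455  -0.2500  -0.6818]
  T[1,:] = [+0.0000  +0.2338  +0.0000  +0.3506]
  T[2,:] = [+0.0000  +0.0414  +0.0547  -0.1723]
  T[3,:] = [+0.0000  +0.3896  -0.1912  -0.7389]
|eigenvalues of T|: 0.8969, 0.3621, 0.0843, 0.0000.
spectral radius ρ = 0.8969; 0.8969 < 1, so it converges for any x₀.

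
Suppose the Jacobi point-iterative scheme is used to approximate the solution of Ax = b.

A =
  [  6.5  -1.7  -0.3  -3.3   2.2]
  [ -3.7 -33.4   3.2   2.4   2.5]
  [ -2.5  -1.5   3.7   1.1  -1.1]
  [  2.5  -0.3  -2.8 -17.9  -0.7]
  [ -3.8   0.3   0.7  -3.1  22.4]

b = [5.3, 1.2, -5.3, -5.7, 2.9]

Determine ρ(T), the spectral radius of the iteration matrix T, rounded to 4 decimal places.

Split A = D + L + U, D = diag(6.5, -33.4, 3.7, -17.9, 22.4).
Jacobi T = -D⁻¹(L+U): T[2,0] = -(-2.5)/(3.7) = +0.6757; T[2,2] = 0.
  T[0,:] = [+0.0000, +0.2615, +0.0462, +0.5077, -0.3385]
  T[1,:] = [-0.1108, +0.0000, +0.0958, +0.0719, +0.0749]
  T[2,:] = [+0.6757, +0.4054, +0.0000, -0.2973, +0.2973]
  T[3,:] = [+0.1397, -0.0168, -0.1564, +0.0000, -0.0391]
  T[4,:] = [+0.1696, -0.0134, -0.0312, +0.1384, +0.0000]
|roots of det(T-λI)|: 0.4698, 0.2746, 0.2746, 0.1648, 0.1648.
ρ(T) = max|λ| = 0.4698; 0.4698 < 1 ⇒ converges.

0.4698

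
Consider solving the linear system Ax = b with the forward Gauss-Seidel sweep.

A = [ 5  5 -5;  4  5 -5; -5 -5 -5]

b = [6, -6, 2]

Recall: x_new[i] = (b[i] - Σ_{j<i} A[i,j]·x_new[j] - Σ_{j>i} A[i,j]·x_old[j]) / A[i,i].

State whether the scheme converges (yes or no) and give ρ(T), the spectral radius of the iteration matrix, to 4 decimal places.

A = D + L + U where D = diag(5, 5, -5).
T_GS = -(D+L)⁻¹U: row 0 first, T[0,2] = -(-5)/(5) = +1.0000; later rows by forward substitution.
  T[0,:] = [+0.0000  -1.0000  +1.0000]
  T[1,:] = [+0.0000  +0.8000  +0.2000]
  T[2,:] = [+0.0000  +0.2000  -1.2000]
|λ(T)| sorted: 1.2198, 0.8198, 0.0000.
ρ(T) = max|λ| = 1.2198; 1.2198 > 1 ⇒ diverges.

no, ρ = 1.2198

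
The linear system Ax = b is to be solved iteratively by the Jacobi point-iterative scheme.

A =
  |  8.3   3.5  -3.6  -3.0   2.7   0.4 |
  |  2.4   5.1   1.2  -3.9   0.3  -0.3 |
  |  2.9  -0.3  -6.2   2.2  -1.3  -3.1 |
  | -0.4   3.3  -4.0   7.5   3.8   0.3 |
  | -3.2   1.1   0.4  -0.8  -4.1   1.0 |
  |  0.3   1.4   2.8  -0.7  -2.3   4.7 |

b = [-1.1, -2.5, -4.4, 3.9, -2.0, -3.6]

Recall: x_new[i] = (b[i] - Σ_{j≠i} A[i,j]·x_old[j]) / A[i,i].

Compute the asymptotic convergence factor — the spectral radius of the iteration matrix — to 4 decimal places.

1.2055

A = D + L + U where D = diag(8.3, 5.1, -6.2, 7.5, -4.1, 4.7).
Jacobi T = -D⁻¹(L+U): T[2,5] = -(-3.1)/(-6.2) = -0.5000; T[2,2] = 0.
  T[0,:] = [+0.0000 -0.4217 +0.4337 +0.3614 -0.3253 -0.0482]
  T[1,:] = [-0.4706 +0.0000 -0.2353 +0.7647 -0.0588 +0.0588]
  T[2,:] = [+0.4677 -0.0484 +0.0000 +0.3548 -0.2097 -0.5000]
  T[3,:] = [+0.0533 -0.4400 +0.5333 +0.0000 -0.5067 -0.0400]
  T[4,:] = [-0.7805 +0.2683 +0.0976 -0.1951 +0.0000 +0.2439]
  T[5,:] = [-0.0638 -0.2979 -0.5957 +0.1489 +0.4894 +0.0000]
|λ(T)| sorted: 1.2055, 0.9133, 0.4005, 0.4005, 0.3332, 0.3332.
spectral radius ρ = 1.2055; 1.2055 > 1 ⇒ diverges.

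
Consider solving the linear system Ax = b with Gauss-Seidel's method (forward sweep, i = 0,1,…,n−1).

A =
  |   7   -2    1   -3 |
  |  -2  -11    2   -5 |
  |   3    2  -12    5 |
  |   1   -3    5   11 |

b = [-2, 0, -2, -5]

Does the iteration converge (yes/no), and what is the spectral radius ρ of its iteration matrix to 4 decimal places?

yes, ρ = 0.5502

Split A = D + L + U, D = diag(7, -11, -12, 11).
T_GS = -(D+L)⁻¹U: row 0 first, T[0,1] = -(-2)/(7) = +0.2857; later rows by forward substitution.
  T[0,:] = [+0.0000, +0.2857, -0.1429, +0.4286]
  T[1,:] = [+0.0000, -0.0519, +0.2078, -0.5325]
  T[2,:] = [+0.0000, +0.0628, -0.0011, +0.4351]
  T[3,:] = [+0.0000, -0.0687, +0.0701, -0.3819]
|eigenvalues of T|: 0.5502, 0.0598, 0.0598, 0.0000.
ρ(T) = max|λ| = 0.5502; 0.5502 < 1: convergent.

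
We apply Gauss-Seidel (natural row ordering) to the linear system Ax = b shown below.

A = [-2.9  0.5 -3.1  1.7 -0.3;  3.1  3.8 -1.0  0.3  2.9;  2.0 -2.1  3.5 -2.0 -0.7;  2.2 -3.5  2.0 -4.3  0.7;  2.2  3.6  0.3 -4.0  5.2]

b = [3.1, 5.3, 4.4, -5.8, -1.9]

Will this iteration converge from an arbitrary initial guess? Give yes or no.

no

Write A = D+L+U with D = diag(-2.9, 3.8, 3.5, -4.3, 5.2).
GS T = -(D+L)⁻¹U: row 0 first, T[0,2] = -(-3.1)/(-2.9) = -1.0690; later rows by forward substitution.
  T[0,:] = [+0.0000 +0.1724 -1.0690 +0.5862 -0.1034]
  T[1,:] = [+0.0000 -0.1407 +1.1352 -0.5572 -0.6788]
  T[2,:] = [+0.0000 -0.1829 +1.2920 -0.0978 -0.1481]
  T[3,:] = [+0.0000 +0.1176 -0.8700 +0.7079 +0.5934]
  T[4,:] = [+0.0000 +0.1255 -1.0774 +0.6879 +0.9787]
moduli |λ_i(T)| = 1.6487, 0.9910, 0.1926, 0.0057, 0.0000.
ρ = 1.6487; 1.6487 > 1 ⇒ diverges.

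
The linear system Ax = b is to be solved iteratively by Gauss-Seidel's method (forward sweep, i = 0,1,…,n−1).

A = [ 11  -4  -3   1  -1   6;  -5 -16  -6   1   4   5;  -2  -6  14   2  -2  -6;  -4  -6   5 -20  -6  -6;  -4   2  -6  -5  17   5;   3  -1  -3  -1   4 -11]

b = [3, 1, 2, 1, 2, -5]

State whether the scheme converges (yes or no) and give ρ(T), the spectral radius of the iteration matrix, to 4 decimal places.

yes, ρ = 0.8716

Let D = diag(11, -16, 14, -20, 17, -11); L, U the strict triangles.
Gauss-Seidel: T = -(D+L)⁻¹U, row 0 first, T[0,5] = -(6)/(11) = -0.5455; later rows by forward substitution.
  T[0,:] = [+0.0000 +0.3636 +0.2727 -0.0909 +0.0909 -0.5455]
  T[1,:] = [+0.0000 -0.1136 -0.4602 +0.0909 +0.2216 +0.4830]
  T[2,:] = [+0.0000 +0.0032 -0.1583 -0.1169 +0.2508 +0.5576]
  T[3,:] = [+0.0000 -0.0378 +0.0440 -0.0383 -0.3220 -0.1964]
  T[4,:] = [+0.0000 +0.0890 +0.0754 -0.0846 -0.0109 -0.3402]
  T[5,:] = [+0.0000 +0.1444 +0.1828 -0.0285 -0.0384 -0.4506]
|eigenvalues of T|: 0.8716, 0.2160, 0.2160, 0.1629, 0.0708, 0.0000.
ρ(T) = max|λ| = 0.8716; 0.8716 < 1 ⇒ converges.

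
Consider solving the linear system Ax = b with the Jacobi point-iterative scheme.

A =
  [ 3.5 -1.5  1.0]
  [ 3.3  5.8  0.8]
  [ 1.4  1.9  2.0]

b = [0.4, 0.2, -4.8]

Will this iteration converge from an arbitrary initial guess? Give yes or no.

yes

Let D = diag(3.5, 5.8, 2); L, U the strict triangles.
Jacobi T = -D⁻¹(L+U): T[1,0] = -(3.3)/(5.8) = -0.5690; T[1,1] = 0.
  T[0,:] = [+0.0000, +0.4286, -0.2857]
  T[1,:] = [-0.5690, +0.0000, -0.1379]
  T[2,:] = [-0.7000, -0.9500, +0.0000]
|eigenvalues of T|: 0.5434, 0.4561, 0.4561.
spectral radius ρ = 0.5434; 0.5434 < 1, so it converges for any x₀.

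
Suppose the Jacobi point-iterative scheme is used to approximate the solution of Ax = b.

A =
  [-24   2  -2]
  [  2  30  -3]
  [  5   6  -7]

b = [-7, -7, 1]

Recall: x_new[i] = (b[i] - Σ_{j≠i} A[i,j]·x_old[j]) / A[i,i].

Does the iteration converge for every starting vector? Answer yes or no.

yes

A = D + L + U where D = diag(-24, 30, -7).
Jacobi T = -D⁻¹(L+U): T[0,2] = -(-2)/(-24) = -0.0833; T[0,0] = 0.
  T[0,:] = [+0.0000  +0.0833  -0.0833]
  T[1,:] = [-0.0667  +0.0000  +0.1000]
  T[2,:] = [+0.7143  +0.8571  +0.0000]
eigenvalue magnitudes: 0.2515, 0.2064, 0.2064.
spectral radius ρ = 0.2515; 0.2515 < 1 ⇒ converges.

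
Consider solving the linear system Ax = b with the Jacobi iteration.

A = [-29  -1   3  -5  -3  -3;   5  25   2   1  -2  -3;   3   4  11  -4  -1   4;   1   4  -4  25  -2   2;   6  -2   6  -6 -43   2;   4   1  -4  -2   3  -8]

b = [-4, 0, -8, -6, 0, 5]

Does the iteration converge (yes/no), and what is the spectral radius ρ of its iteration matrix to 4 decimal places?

yes, ρ = 0.6018

Write A = D+L+U with D = diag(-29, 25, 11, 25, -43, -8).
Jacobi T = -D⁻¹(L+U): T[0,3] = -(-5)/(-29) = -0.1724; T[0,0] = 0.
  T[0,:] = [+0.0000 -0.0345 +0.1034 -0.1724 -0.1034 -0.1034]
  T[1,:] = [-0.2000 +0.0000 -0.0800 -0.0400 +0.0800 +0.1200]
  T[2,:] = [-0.2727 -0.3636 +0.0000 +0.3636 +0.0909 -0.3636]
  T[3,:] = [-0.0400 -0.1600 +0.1600 +0.0000 +0.0800 -0.0800]
  T[4,:] = [+0.1395 -0.0465 +0.1395 -0.1395 +0.0000 +0.0465]
  T[5,:] = [+0.5000 +0.1250 -0.5000 -0.2500 +0.3750 +0.0000]
|roots of det(T-λI)|: 0.6018, 0.5014, 0.2800, 0.2800, 0.1087, 0.1087.
ρ(T) = max|λ| = 0.6018; 0.6018 < 1, so it converges for any x₀.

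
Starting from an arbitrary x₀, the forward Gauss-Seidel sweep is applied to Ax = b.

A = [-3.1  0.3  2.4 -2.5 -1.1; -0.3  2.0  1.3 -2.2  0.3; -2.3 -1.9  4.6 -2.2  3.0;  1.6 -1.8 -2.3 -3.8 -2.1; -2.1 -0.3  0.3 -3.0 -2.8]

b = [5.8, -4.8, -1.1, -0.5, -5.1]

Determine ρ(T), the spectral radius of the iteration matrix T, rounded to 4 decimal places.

1.5436

Write A = D+L+U with D = diag(-3.1, 2, 4.6, -3.8, -2.8).
GS T = -(D+L)⁻¹U: row 0 first, T[0,1] = -(0.3)/(-3.1) = +0.0968; later rows by forward substitution.
  T[0,:] = [+0.0000  +0.0968  +0.7742  -0.8065  -0.3548]
  T[1,:] = [+0.0000  +0.0145  -0.5339  +0.9790  -0.2032]
  T[2,:] = [+0.0000  +0.0544  +0.1666  +0.4794  -0.9135]
  T[3,:] = [+0.0000  +0.0010  +0.4780  -1.0935  -0.0528]
  T[4,:] = [+0.0000  -0.0693  -1.0178  +1.7229  +0.2466]
|eigenvalues of T|: 1.5436, 0.9903, 0.1626, 0.0502, 0.0000.
ρ = 1.5436; 1.5436 > 1 ⇒ diverges.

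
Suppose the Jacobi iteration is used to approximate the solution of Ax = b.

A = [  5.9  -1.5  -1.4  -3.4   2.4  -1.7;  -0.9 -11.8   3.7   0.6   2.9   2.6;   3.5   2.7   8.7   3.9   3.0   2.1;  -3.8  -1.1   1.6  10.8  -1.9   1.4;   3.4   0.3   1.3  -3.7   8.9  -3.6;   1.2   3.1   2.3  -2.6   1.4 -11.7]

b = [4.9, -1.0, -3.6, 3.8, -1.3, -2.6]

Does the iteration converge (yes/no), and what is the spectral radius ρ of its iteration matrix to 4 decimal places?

yes, ρ = 0.8505

Let D = diag(5.9, -11.8, 8.7, 10.8, 8.9, -11.7); L, U the strict triangles.
Jacobi: T = -D⁻¹(L+U), T[1,0] = -(-0.9)/(-11.8) = -0.0763; T[1,1] = 0.
  T[0,:] = [+0.0000, +0.2542, +0.2373, +0.5763, -0.4068, +0.2881]
  T[1,:] = [-0.0763, +0.0000, +0.3136, +0.0508, +0.2458, +0.2203]
  T[2,:] = [-0.4023, -0.3103, +0.0000, -0.4483, -0.3448, -0.2414]
  T[3,:] = [+0.3519, +0.1019, -0.1481, +0.0000, +0.1759, -0.1296]
  T[4,:] = [-0.3820, -0.0337, -0.1461, +0.4157, +0.0000, +0.4045]
  T[5,:] = [+0.1026, +0.2650, +0.1966, -0.2222, +0.1197, +0.0000]
eigenvalue magnitudes: 0.8505, 0.4864, 0.4864, 0.4288, 0.2222, 0.0023.
ρ = 0.8505; 0.8505 < 1: convergent.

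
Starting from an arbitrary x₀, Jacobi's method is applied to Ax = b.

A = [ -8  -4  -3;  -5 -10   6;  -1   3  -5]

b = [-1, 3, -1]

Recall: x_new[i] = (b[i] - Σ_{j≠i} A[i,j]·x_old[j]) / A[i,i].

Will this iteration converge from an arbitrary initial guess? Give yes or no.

A = D + L + U where D = diag(-8, -10, -5).
Jacobi T = -D⁻¹(L+U): T[0,2] = -(-3)/(-8) = -0.3750; T[0,0] = 0.
  T[0,:] = [+0.0000 -0.5000 -0.3750]
  T[1,:] = [-0.5000 +0.0000 +0.6000]
  T[2,:] = [-0.2000 +0.6000 +0.0000]
|roots of det(T-λI)|: 0.9327, 0.6467, 0.2860.
ρ(T) = max|λ| = 0.9327; 0.9327 < 1: convergent.

yes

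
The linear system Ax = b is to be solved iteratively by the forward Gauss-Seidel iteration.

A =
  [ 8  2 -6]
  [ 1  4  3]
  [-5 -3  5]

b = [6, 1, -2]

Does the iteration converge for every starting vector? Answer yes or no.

Write A = D+L+U with D = diag(8, 4, 5).
GS T = -(D+L)⁻¹U: row 0 first, T[0,1] = -(2)/(8) = -0.2500; later rows by forward substitution.
  T[0,:] = [+0.0000, -0.2500, +0.7500]
  T[1,:] = [+0.0000, +0.0625, -0.9375]
  T[2,:] = [+0.0000, -0.2125, +0.1875]
moduli |λ_i(T)| = 0.5757, 0.3257, 0.0000.
spectral radius ρ = 0.5757; 0.5757 < 1, so it converges for any x₀.

yes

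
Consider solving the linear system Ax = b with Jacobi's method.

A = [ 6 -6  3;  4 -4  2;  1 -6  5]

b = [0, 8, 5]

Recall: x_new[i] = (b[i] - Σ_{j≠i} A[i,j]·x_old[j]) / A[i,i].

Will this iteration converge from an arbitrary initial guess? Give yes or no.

A = D + L + U where D = diag(6, -4, 5).
T_J = -D⁻¹(L+U): T[2,0] = -(1)/(5) = -0.2000; T[2,2] = 0.
  T[0,:] = [+0.0000  +1.0000  -0.5000]
  T[1,:] = [+1.0000  +0.0000  +0.5000]
  T[2,:] = [-0.2000  +1.2000  +0.0000]
|eigenvalues of T|: 1.4747, 1.0000, 0.4747.
spectral radius ρ = 1.4747; 1.4747 > 1 ⇒ diverges.

no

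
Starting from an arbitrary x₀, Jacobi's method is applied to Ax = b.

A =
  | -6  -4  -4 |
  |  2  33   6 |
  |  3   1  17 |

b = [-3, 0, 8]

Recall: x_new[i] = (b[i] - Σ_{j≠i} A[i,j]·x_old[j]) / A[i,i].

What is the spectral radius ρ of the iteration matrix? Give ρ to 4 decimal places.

Diagonal D = diag(-6, 33, 17); L, U strict lower/upper.
T_J = -D⁻¹(L+U): T[1,2] = -(6)/(33) = -0.1818; T[1,1] = 0.
  T[0,:] = [+0.0000 -0.6667 -0.6667]
  T[1,:] = [-0.0606 +0.0000 -0.1818]
  T[2,:] = [-0.1765 -0.0588 +0.0000]
eigenvalue magnitudes: 0.4685, 0.2986, 0.1699.
ρ = 0.4685; 0.4685 < 1 ⇒ converges.

0.4685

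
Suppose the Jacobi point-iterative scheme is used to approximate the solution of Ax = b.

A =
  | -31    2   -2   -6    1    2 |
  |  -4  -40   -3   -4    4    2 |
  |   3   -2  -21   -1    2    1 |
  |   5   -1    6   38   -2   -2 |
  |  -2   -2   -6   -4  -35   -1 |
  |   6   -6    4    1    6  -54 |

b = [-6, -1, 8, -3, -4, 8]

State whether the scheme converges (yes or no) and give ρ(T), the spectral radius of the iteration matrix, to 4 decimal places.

Diagonal D = diag(-31, -40, -21, 38, -35, -54); L, U strict lower/upper.
Jacobi: T = -D⁻¹(L+U), T[0,2] = -(-2)/(-31) = -0.0645; T[0,0] = 0.
  T[0,:] = [+0.0000, +0.0645, -0.0645, -0.1935, +0.0323, +0.0645]
  T[1,:] = [-0.1000, +0.0000, -0.0750, -0.1000, +0.1000, +0.0500]
  T[2,:] = [+0.1429, -0.0952, +0.0000, -0.0476, +0.0952, +0.0476]
  T[3,:] = [-0.1316, +0.0263, -0.1579, +0.0000, +0.0526, +0.0526]
  T[4,:] = [-0.0571, -0.0571, -0.1714, -0.1143, +0.0000, -0.0286]
  T[5,:] = [+0.1111, -0.1111, +0.0741, +0.0185, +0.1111, +0.0000]
eigenvalue magnitudes: 0.2121, 0.1658, 0.1658, 0.0954, 0.0954, 0.0364.
spectral radius ρ = 0.2121; 0.2121 < 1: convergent.

yes, ρ = 0.2121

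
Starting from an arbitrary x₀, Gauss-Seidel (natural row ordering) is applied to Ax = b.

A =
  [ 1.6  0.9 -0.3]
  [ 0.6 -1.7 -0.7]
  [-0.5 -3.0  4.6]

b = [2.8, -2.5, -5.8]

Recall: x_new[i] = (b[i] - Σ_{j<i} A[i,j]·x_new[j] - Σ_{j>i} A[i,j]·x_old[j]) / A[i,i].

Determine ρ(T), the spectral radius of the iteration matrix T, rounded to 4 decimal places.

Split A = D + L + U, D = diag(1.6, -1.7, 4.6).
GS T = -(D+L)⁻¹U: row 0 first, T[0,2] = -(-0.3)/(1.6) = +0.1875; later rows by forward substitution.
  T[0,:] = [+0.0000  -0.5625  +0.1875]
  T[1,:] = [+0.0000  -0.1985  -0.3456]
  T[2,:] = [+0.0000  -0.1906  -0.2050]
|eigenvalues of T|: 0.4584, 0.0549, 0.0000.
ρ(T) = max|λ| = 0.4584; 0.4584 < 1, so it converges for any x₀.

0.4584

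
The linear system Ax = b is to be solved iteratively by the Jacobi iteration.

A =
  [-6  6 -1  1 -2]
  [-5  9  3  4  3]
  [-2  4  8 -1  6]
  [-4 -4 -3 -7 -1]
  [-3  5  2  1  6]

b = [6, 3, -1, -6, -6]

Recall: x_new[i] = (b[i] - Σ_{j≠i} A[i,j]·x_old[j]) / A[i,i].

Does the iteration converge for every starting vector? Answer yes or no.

no

Split A = D + L + U, D = diag(-6, 9, 8, -7, 6).
T_J = -D⁻¹(L+U): T[1,3] = -(4)/(9) = -0.4444; T[1,1] = 0.
  T[0,:] = [+0.0000, +1.0000, -0.1667, +0.1667, -0.3333]
  T[1,:] = [+0.5556, +0.0000, -0.3333, -0.4444, -0.3333]
  T[2,:] = [+0.2500, -0.5000, +0.0000, +0.1250, -0.7500]
  T[3,:] = [-0.5714, -0.5714, -0.4286, +0.0000, -0.1429]
  T[4,:] = [+0.5000, -0.8333, -0.3333, -0.1667, +0.0000]
|roots of det(T-λI)|: 1.3048, 1.0419, 0.5814, 0.5814, 0.4434.
spectral radius ρ = 1.3048; 1.3048 > 1 ⇒ diverges.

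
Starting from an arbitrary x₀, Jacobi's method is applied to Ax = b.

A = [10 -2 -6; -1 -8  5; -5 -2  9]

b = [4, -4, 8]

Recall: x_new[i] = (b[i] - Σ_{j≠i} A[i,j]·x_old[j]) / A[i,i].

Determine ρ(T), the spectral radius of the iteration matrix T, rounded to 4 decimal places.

Write A = D+L+U with D = diag(10, -8, 9).
T_J = -D⁻¹(L+U): T[0,1] = -(-2)/(10) = +0.2000; T[0,0] = 0.
  T[0,:] = [+0.0000  +0.2000  +0.6000]
  T[1,:] = [-0.1250  +0.0000  +0.6250]
  T[2,:] = [+0.5556  +0.2222  +0.0000]
|eigenvalues of T|: 0.7214, 0.5993, 0.1221.
ρ(T) = max|λ| = 0.7214; 0.7214 < 1 ⇒ converges.

0.7214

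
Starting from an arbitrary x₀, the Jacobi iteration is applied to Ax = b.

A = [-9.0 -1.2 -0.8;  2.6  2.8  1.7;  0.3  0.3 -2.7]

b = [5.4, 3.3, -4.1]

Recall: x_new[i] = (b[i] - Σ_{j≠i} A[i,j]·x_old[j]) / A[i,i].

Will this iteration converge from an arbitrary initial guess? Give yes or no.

yes

Write A = D+L+U with D = diag(-9, 2.8, -2.7).
Jacobi: T = -D⁻¹(L+U), T[1,0] = -(2.6)/(2.8) = -0.9286; T[1,1] = 0.
  T[0,:] = [+0.0000 -0.1333 -0.0889]
  T[1,:] = [-0.9286 +0.0000 -0.6071]
  T[2,:] = [+0.1111 +0.1111 +0.0000]
|roots of det(T-λI)|: 0.3210, 0.2379, 0.2379.
ρ = 0.3210; 0.3210 < 1: convergent.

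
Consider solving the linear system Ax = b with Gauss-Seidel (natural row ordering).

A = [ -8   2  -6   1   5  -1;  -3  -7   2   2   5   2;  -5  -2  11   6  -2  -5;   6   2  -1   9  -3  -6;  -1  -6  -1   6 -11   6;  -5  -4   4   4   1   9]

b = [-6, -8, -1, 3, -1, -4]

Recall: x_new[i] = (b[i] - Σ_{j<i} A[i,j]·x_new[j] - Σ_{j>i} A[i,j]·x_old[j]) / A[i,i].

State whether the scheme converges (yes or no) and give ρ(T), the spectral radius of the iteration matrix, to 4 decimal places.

Let D = diag(-8, -7, 11, 9, -11, 9); L, U the strict triangles.
T_GS = -(D+L)⁻¹U: row 0 first, T[0,2] = -(-6)/(-8) = -0.7500; later rows by forward substitution.
  T[0,:] = [+0.0000, +0.2500, -0.7500, +0.1250, +0.6250, -0.1250]
  T[1,:] = [+0.0000, -0.1071, +0.6071, +0.2321, +0.4464, +0.3393]
  T[2,:] = [+0.0000, +0.0942, -0.2305, -0.4464, +0.5471, +0.4594]
  T[3,:] = [+0.0000, -0.1324, +0.3395, -0.1845, -0.1218, +0.7256]
  T[4,:] = [+0.0000, -0.0451, -0.0569, -0.1981, -0.4165, +0.7258]
  T[5,:] = [+0.0000, +0.1133, -0.1889, +0.4750, +0.4029, -0.5260]
|λ(T)| sorted: 1.2109, 0.5270, 0.5270, 0.3398, 0.0344, 0.0000.
spectral radius ρ = 1.2109; 1.2109 > 1: divergent.

no, ρ = 1.2109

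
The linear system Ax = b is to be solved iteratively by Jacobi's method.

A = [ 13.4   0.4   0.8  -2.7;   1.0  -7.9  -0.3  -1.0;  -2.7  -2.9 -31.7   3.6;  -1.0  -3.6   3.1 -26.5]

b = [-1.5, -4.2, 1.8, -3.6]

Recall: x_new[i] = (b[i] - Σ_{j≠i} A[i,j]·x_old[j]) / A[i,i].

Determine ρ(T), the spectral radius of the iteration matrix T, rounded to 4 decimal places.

0.1870

Write A = D+L+U with D = diag(13.4, -7.9, -31.7, -26.5).
Jacobi T = -D⁻¹(L+U): T[1,2] = -(-0.3)/(-7.9) = -0.0380; T[1,1] = 0.
  T[0,:] = [+0.0000  -0.0299  -0.0597  +0.2015]
  T[1,:] = [+0.1266  +0.0000  -0.0380  -0.1266]
  T[2,:] = [-0.0852  -0.0915  +0.0000  +0.1136]
  T[3,:] = [-0.0377  -0.1358  +0.1170  +0.0000]
|roots of det(T-λI)|: 0.1870, 0.1519, 0.1519, 0.0630.
spectral radius ρ = 0.1870; 0.1870 < 1, so it converges for any x₀.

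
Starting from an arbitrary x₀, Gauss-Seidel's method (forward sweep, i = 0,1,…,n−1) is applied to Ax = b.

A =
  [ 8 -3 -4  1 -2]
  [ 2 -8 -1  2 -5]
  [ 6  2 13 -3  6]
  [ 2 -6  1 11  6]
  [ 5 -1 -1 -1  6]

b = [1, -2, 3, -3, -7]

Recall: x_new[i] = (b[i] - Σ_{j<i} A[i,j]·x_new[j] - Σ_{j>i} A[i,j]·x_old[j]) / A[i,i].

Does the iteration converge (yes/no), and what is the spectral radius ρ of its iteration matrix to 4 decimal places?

yes, ρ = 0.7228

A = D + L + U where D = diag(8, -8, 13, 11, 6).
GS T = -(D+L)⁻¹U: row 0 first, T[0,2] = -(-4)/(8) = +0.5000; later rows by forward substitution.
  T[0,:] = [+0.0000 +0.3750 +0.5000 -0.1250 +0.2500]
  T[1,:] = [+0.0000 +0.0938 +0.0000 +0.2188 -0.5625]
  T[2,:] = [+0.0000 -0.1875 -0.2308 +0.2548 -0.4904]
  T[3,:] = [+0.0000 +0.0000 -0.0699 +0.1189 -0.8531]
  T[4,:] = [+0.0000 -0.3281 -0.4668 +0.2029 -0.5260]
eigenvalue magnitudes: 0.7228, 0.4267, 0.3010, 0.0530, 0.0000.
ρ(T) = max|λ| = 0.7228; 0.7228 < 1 ⇒ converges.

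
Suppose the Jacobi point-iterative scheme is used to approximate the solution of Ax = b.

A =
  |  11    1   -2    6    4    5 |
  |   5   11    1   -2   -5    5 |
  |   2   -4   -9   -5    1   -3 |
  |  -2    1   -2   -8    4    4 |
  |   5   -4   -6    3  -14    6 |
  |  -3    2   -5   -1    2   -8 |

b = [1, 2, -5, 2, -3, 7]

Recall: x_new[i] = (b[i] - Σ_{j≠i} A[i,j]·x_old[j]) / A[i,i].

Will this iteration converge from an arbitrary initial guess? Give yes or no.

Let D = diag(11, 11, -9, -8, -14, -8); L, U the strict triangles.
Jacobi: T = -D⁻¹(L+U), T[1,4] = -(-5)/(11) = +0.4545; T[1,1] = 0.
  T[0,:] = [+0.0000  -0.0909  +0.1818  -0.5455  -0.3636  -0.4545]
  T[1,:] = [-0.4545  +0.0000  -0.0909  +0.1818  +0.4545  -0.4545]
  T[2,:] = [+0.2222  -0.4444  +0.0000  -0.5556  +0.1111  -0.3333]
  T[3,:] = [-0.2500  +0.1250  -0.2500  +0.0000  +0.5000  +0.5000]
  T[4,:] = [+0.3571  -0.2857  -0.4286  +0.2143  +0.0000  +0.4286]
  T[5,:] = [-0.3750  +0.2500  -0.6250  -0.1250  +0.2500  +0.0000]
|eigenvalues of T|: 1.2388, 0.6772, 0.6772, 0.6133, 0.6133, 0.1044.
spectral radius ρ = 1.2388; 1.2388 > 1, so it fails to converge.

no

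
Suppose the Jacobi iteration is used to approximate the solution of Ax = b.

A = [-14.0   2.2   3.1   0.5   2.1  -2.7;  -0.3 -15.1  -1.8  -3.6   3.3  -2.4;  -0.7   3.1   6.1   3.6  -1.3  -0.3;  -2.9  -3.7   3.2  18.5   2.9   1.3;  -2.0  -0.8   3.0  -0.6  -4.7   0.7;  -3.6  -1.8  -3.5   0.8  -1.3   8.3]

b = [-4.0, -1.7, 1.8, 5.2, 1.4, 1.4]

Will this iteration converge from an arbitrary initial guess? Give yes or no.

yes

Write A = D+L+U with D = diag(-14, -15.1, 6.1, 18.5, -4.7, 8.3).
Jacobi: T = -D⁻¹(L+U), T[1,0] = -(-0.3)/(-15.1) = -0.0199; T[1,1] = 0.
  T[0,:] = [+0.0000, +0.1571, +0.2214, +0.0357, +0.1500, -0.1929]
  T[1,:] = [-0.0199, +0.0000, -0.1192, -0.2384, +0.2185, -0.1589]
  T[2,:] = [+0.1148, -0.5082, +0.0000, -0.5902, +0.2131, +0.0492]
  T[3,:] = [+0.1568, +0.2000, -0.1730, +0.0000, -0.1568, -0.0703]
  T[4,:] = [-0.4255, -0.1702, +0.6383, -0.1277, +0.0000, +0.1489]
  T[5,:] = [+0.4337, +0.2169, +0.4217, -0.0964, +0.1566, +0.0000]
eigenvalue magnitudes: 0.6389, 0.4979, 0.4979, 0.4907, 0.3050, 0.1149.
ρ = 0.6389; 0.6389 < 1 ⇒ converges.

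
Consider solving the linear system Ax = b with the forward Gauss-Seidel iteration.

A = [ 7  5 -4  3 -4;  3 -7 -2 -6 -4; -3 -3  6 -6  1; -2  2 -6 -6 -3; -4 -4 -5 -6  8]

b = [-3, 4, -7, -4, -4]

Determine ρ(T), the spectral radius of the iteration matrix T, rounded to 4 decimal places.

Write A = D+L+U with D = diag(7, -7, 6, -6, 8).
GS T = -(D+L)⁻¹U: row 0 first, T[0,3] = -(3)/(7) = -0.4286; later rows by forward substitution.
  T[0,:] = [+0.0000  -0.7143  +0.5714  -0.4286  +0.5714]
  T[1,:] = [+0.0000  -0.3061  -0.0408  -1.0408  -0.3265]
  T[2,:] = [+0.0000  -0.5102  +0.2653  +0.2653  -0.0442]
  T[3,:] = [+0.0000  +0.6463  -0.4694  -0.4694  -0.7551]
  T[4,:] = [+0.0000  -0.3444  +0.0791  -0.9209  -0.4715]
|roots of det(T-λI)|: 1.1581, 0.6227, 0.6227, 0.1136, 0.0000.
ρ = 1.1581; 1.1581 > 1 ⇒ diverges.

1.1581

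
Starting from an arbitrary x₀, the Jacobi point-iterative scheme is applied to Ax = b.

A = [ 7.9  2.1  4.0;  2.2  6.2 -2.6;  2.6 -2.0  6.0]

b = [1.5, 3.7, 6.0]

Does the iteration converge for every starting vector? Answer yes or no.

A = D + L + U where D = diag(7.9, 6.2, 6).
T_J = -D⁻¹(L+U): T[2,1] = -(-2)/(6) = +0.3333; T[2,2] = 0.
  T[0,:] = [+0.0000  -0.2658  -0.5063]
  T[1,:] = [-0.3548  +0.0000  +0.4194]
  T[2,:] = [-0.4333  +0.3333  +0.0000]
|eigenvalues of T|: 0.7707, 0.4752, 0.2954.
ρ(T) = max|λ| = 0.7707; 0.7707 < 1: convergent.

yes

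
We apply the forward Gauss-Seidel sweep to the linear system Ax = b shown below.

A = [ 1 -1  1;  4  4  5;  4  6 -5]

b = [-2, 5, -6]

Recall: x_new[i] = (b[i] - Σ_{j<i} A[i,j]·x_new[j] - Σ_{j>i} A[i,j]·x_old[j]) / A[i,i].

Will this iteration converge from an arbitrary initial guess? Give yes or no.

A = D + L + U where D = diag(1, 4, -5).
GS T = -(D+L)⁻¹U: row 0 first, T[0,2] = -(1)/(1) = -1.0000; later rows by forward substitution.
  T[0,:] = [+0.0000  +1.0000  -1.0000]
  T[1,:] = [+0.0000  -1.0000  -0.2500]
  T[2,:] = [+0.0000  -0.4000  -1.1000]
|roots of det(T-λI)|: 1.3702, 0.7298, 0.0000.
ρ(T) = max|λ| = 1.3702; 1.3702 > 1 ⇒ diverges.

no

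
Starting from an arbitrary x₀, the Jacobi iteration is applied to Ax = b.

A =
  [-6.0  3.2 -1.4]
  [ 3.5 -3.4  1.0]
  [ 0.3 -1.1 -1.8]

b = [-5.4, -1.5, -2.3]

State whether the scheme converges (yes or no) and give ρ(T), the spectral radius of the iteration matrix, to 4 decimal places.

yes, ρ = 0.7492

Write A = D+L+U with D = diag(-6, -3.4, -1.8).
T_J = -D⁻¹(L+U): T[2,1] = -(-1.1)/(-1.8) = -0.6111; T[2,2] = 0.
  T[0,:] = [+0.0000, +0.5333, -0.2333]
  T[1,:] = [+1.0294, +0.0000, +0.2941]
  T[2,:] = [+0.1667, -0.6111, +0.0000]
eigenvalue magnitudes: 0.7492, 0.4805, 0.4805.
ρ = 0.7492; 0.7492 < 1: convergent.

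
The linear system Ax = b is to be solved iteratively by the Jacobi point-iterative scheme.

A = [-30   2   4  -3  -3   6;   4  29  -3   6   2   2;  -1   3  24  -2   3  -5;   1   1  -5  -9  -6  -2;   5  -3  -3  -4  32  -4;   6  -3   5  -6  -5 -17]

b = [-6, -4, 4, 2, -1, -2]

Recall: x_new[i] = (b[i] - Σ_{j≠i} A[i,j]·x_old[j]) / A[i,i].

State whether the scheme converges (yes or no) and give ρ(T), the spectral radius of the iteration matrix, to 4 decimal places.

yes, ρ = 0.5287

Diagonal D = diag(-30, 29, 24, -9, 32, -17); L, U strict lower/upper.
T_J = -D⁻¹(L+U): T[0,5] = -(6)/(-30) = +0.2000; T[0,0] = 0.
  T[0,:] = [+0.0000  +0.0667  +0.1333  -0.1000  -0.1000  +0.2000]
  T[1,:] = [-0.1379  +0.0000  +0.1034  -0.2069  -0.0690  -0.0690]
  T[2,:] = [+0.0417  -0.1250  +0.0000  +0.0833  -0.1250  +0.2083]
  T[3,:] = [+0.1111  +0.1111  -0.5556  +0.0000  -0.6667  -0.2222]
  T[4,:] = [-0.1562  +0.0938  +0.0938  +0.1250  +0.0000  +0.1250]
  T[5,:] = [+0.3529  -0.1765  +0.2941  -0.3529  -0.2941  +0.0000]
|roots of det(T-λI)|: 0.5287, 0.3586, 0.3586, 0.2851, 0.2851, 0.1671.
ρ = 0.5287; 0.5287 < 1 ⇒ converges.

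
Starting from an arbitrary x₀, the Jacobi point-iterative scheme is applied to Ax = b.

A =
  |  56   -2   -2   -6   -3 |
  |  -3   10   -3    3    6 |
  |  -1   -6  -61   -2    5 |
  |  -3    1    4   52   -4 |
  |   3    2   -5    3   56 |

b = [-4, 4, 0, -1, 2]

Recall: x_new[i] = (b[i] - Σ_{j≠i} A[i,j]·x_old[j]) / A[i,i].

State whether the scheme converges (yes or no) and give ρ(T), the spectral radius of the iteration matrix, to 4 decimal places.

Write A = D+L+U with D = diag(56, 10, -61, 52, 56).
Jacobi: T = -D⁻¹(L+U), T[0,1] = -(-2)/(56) = +0.0357; T[0,0] = 0.
  T[0,:] = [+0.0000  +0.0357  +0.0357  +0.1071  +0.0536]
  T[1,:] = [+0.3000  +0.0000  +0.3000  -0.3000  -0.6000]
  T[2,:] = [-0.0164  -0.0984  +0.0000  -0.0328  +0.0820]
  T[3,:] = [+0.0577  -0.0192  -0.0769  +0.0000  +0.0769]
  T[4,:] = [-0.0536  -0.0357  +0.0893  -0.0536  +0.0000]
|λ(T)| sorted: 0.1671, 0.1309, 0.1309, 0.1133, 0.1133.
ρ = 0.1671; 0.1671 < 1: convergent.

yes, ρ = 0.1671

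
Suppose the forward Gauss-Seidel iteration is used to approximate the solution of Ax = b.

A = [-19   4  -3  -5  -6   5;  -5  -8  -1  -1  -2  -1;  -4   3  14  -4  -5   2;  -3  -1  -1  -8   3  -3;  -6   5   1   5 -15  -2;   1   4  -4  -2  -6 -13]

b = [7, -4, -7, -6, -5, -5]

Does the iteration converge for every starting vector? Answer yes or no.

yes

Let D = diag(-19, -8, 14, -8, -15, -13); L, U the strict triangles.
T_GS = -(D+L)⁻¹U: row 0 first, T[0,1] = -(4)/(-19) = +0.2105; later rows by forward substitution.
  T[0,:] = [+0.0000  +0.2105  -0.1579  -0.2632  -0.3158  +0.2632]
  T[1,:] = [+0.0000  -0.1316  -0.0263  +0.0395  -0.0526  -0.2895]
  T[2,:] = [+0.0000  +0.0883  -0.0395  +0.2021  +0.2782  -0.0056]
  T[3,:] = [+0.0000  -0.0735  +0.0674  +0.0685  +0.4652  -0.4368]
  T[4,:] = [+0.0000  -0.1467  +0.0742  +0.1547  +0.2824  -0.4811]
  T[5,:] = [+0.0000  +0.0275  -0.0527  -0.1522  -0.3280  +0.2221]
eigenvalue magnitudes: 0.8540, 0.2330, 0.1074, 0.1074, 0.0126, 0.0000.
ρ(T) = max|λ| = 0.8540; 0.8540 < 1: convergent.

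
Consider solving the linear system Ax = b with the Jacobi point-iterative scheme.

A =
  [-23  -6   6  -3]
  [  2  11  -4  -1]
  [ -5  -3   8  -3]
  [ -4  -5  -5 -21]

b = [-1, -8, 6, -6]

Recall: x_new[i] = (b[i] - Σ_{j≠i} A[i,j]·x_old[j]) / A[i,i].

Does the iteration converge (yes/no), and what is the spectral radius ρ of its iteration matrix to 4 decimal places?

Diagonal D = diag(-23, 11, 8, -21); L, U strict lower/upper.
Jacobi T = -D⁻¹(L+U): T[2,1] = -(-3)/(8) = +0.3750; T[2,2] = 0.
  T[0,:] = [+0.0000 -0.2609 +0.2609 -0.1304]
  T[1,:] = [-0.1818 +0.0000 +0.3636 +0.0909]
  T[2,:] = [+0.6250 +0.3750 +0.0000 +0.3750]
  T[3,:] = [-0.1905 -0.2381 -0.2381 +0.0000]
|eigenvalues of T|: 0.6913, 0.3272, 0.3130, 0.3130.
spectral radius ρ = 0.6913; 0.6913 < 1, so it converges for any x₀.

yes, ρ = 0.6913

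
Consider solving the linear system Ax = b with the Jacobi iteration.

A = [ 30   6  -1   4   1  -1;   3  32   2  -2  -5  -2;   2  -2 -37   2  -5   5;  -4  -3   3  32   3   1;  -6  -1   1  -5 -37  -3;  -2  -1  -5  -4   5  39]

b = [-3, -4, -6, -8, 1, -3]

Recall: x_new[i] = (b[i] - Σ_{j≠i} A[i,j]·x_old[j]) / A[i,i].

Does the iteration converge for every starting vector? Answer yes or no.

yes

Split A = D + L + U, D = diag(30, 32, -37, 32, -37, 39).
Jacobi T = -D⁻¹(L+U): T[2,0] = -(2)/(-37) = +0.0541; T[2,2] = 0.
  T[0,:] = [+0.0000, -0.2000, +0.0333, -0.1333, -0.0333, +0.0333]
  T[1,:] = [-0.0938, +0.0000, -0.0625, +0.0625, +0.1562, +0.0625]
  T[2,:] = [+0.0541, -0.0541, +0.0000, +0.0541, -0.1351, +0.1351]
  T[3,:] = [+0.1250, +0.0938, -0.0938, +0.0000, -0.0938, -0.0312]
  T[4,:] = [-0.1622, -0.0270, +0.0270, -0.1351, +0.0000, -0.0811]
  T[5,:] = [+0.0513, +0.0256, +0.1282, +0.1026, -0.1282, +0.0000]
|λ(T)| sorted: 0.2660, 0.1797, 0.1379, 0.1379, 0.1323, 0.0423.
ρ = 0.2660; 0.2660 < 1 ⇒ converges.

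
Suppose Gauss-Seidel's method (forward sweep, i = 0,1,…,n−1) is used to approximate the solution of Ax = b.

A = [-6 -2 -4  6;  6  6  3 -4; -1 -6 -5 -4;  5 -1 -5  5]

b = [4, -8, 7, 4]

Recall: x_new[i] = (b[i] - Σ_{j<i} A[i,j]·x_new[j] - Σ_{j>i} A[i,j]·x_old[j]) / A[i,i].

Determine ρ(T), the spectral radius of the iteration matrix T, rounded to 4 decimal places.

Write A = D+L+U with D = diag(-6, 6, -5, 5).
Gauss-Seidel: T = -(D+L)⁻¹U, row 0 first, T[0,2] = -(-4)/(-6) = -0.6667; later rows by forward substitution.
  T[0,:] = [+0.0000 -0.3333 -0.6667 +1.0000]
  T[1,:] = [+0.0000 +0.3333 +0.1667 -0.3333]
  T[2,:] = [+0.0000 -0.3333 -0.0667 -0.6000]
  T[3,:] = [+0.0000 +0.0667 +0.6333 -1.6667]
|roots of det(T-λI)|: 1.3315, 0.3526, 0.2840, 0.0000.
ρ = 1.3315; 1.3315 > 1, so it fails to converge.

1.3315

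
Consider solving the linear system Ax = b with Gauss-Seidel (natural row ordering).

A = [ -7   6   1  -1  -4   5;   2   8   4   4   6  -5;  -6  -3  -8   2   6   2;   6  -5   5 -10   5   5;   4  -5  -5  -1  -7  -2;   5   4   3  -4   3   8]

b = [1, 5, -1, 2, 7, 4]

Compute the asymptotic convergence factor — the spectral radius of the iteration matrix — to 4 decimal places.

1.2313

Diagonal D = diag(-7, 8, -8, -10, -7, 8); L, U strict lower/upper.
GS T = -(D+L)⁻¹U: row 0 first, T[0,3] = -(-1)/(-7) = -0.1429; later rows by forward substitution.
  T[0,:] = [+0.0000, +0.8571, +0.1429, -0.1429, -0.5714, +0.7143]
  T[1,:] = [+0.0000, -0.2143, -0.5357, -0.4643, -0.6071, +0.4464]
  T[2,:] = [+0.0000, -0.5625, +0.0938, +0.5312, +1.4062, -0.4531]
  T[3,:] = [+0.0000, +0.3402, +0.4004, +0.4121, +1.1638, +0.4788]
  T[4,:] = [+0.0000, +0.9960, +0.3401, -0.1883, -1.0636, +0.0588]
  T[5,:] = [+0.0000, -0.4211, +0.2161, +0.3989, +1.1141, -0.2824]
|eigenvalues of T|: 1.2313, 0.3281, 0.3281, 0.2686, 0.2686, 0.0000.
ρ = 1.2313; 1.2313 > 1, so it fails to converge.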